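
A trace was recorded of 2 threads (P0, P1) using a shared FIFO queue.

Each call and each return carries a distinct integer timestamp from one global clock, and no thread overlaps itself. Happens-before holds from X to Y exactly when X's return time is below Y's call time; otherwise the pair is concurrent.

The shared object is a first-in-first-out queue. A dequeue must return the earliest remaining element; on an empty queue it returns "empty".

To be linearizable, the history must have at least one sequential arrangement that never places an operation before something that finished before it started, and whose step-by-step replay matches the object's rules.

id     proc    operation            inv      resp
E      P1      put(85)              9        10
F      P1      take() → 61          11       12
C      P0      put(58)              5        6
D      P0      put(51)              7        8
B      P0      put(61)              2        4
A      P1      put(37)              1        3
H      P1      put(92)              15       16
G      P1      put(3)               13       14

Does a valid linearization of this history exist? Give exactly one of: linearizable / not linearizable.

a witness: B, A, C, D, E, F, G, H
step 1: B put(61) — queue <61>
step 2: A put(37) — queue <61,37>
step 3: C put(58) — queue <61,37,58>
step 4: D put(51) — queue <61,37,58,51>
step 5: E put(85) — queue <61,37,58,51,85>
step 6: F take() → 61 — queue <37,58,51,85>
step 7: G put(3) — queue <37,58,51,85,3>
step 8: H put(92) — queue <37,58,51,85,3,92>

linearizable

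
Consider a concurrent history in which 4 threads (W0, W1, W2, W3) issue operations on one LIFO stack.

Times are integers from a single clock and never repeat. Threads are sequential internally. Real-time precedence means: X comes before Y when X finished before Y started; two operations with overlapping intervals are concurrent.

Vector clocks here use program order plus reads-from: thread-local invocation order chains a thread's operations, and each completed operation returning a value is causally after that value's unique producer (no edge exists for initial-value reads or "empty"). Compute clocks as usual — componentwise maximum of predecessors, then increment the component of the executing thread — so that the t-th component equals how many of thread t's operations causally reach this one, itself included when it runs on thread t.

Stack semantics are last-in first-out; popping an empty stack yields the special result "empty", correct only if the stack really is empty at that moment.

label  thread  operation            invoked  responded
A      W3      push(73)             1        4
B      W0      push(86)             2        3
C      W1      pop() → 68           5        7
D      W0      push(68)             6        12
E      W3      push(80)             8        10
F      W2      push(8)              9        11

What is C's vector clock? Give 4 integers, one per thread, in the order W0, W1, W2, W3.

(2, 1, 0, 0)

A, invoked 1, has no incoming edges; only W3's bump applies → (0, 0, 0, 1)
F, invoked 9, has no incoming edges; only W2's bump applies → (0, 0, 1, 0)
B, invoked 2, has no incoming edges; only W0's bump applies → (1, 0, 0, 0)
merge at E (invoked 8): VC(A)=(0, 0, 0, 1), own-thread bump on W3 → (0, 0, 0, 2)
merge at D (invoked 6): VC(B)=(1, 0, 0, 0), own-thread bump on W0 → (2, 0, 0, 0)
merge at C (invoked 5): VC(D)=(2, 0, 0, 0), own-thread bump on W1 → (2, 1, 0, 0)
target: VC(C) = (2, 1, 0, 0)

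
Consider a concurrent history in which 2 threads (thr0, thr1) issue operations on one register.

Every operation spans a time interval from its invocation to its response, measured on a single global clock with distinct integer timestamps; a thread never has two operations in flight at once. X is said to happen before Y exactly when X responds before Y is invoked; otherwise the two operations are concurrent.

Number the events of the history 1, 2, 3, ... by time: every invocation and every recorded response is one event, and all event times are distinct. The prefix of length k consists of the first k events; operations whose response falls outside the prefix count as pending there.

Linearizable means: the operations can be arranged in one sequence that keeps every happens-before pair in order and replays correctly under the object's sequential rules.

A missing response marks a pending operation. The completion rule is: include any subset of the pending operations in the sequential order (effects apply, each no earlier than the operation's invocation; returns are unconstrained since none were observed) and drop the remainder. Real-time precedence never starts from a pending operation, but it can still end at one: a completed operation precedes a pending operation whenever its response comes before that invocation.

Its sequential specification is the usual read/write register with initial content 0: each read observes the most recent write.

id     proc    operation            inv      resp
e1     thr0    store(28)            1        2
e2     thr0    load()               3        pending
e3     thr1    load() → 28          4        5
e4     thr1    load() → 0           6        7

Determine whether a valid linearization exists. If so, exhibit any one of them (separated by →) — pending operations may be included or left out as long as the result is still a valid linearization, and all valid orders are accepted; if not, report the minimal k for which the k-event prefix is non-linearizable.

not linearizable — minimal violating prefix: 7 events

already the first 7 events (up to e4's response at time 7) admit no linearization; the first 6 still do
the completed operations (3 total) allow one real-time order; the register replay rejects it
completion choices over the 1 pending operation (e2) were checked; none helps
e.g. e1, e3, e4 (pending dropped): illegal at step 3, since e4 load() → 0 cannot apply there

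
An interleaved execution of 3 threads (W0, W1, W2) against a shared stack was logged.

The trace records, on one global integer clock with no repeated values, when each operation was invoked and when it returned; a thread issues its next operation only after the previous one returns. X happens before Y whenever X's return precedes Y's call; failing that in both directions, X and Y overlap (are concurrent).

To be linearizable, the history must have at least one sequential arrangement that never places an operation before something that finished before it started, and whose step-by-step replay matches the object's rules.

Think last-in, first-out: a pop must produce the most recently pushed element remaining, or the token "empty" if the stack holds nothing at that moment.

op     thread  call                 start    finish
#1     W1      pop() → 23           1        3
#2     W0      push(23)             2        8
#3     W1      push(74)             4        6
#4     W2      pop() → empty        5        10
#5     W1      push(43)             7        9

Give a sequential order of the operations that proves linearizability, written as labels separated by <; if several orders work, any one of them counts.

#2 < #1 < #4 < #3 < #5

step 1: #2 push(23) — stack <23>
step 2: #1 pop() → 23 — stack <>
step 3: #4 pop() → empty — stack <>
step 4: #3 push(74) — stack <74>
step 5: #5 push(43) — stack <74,43>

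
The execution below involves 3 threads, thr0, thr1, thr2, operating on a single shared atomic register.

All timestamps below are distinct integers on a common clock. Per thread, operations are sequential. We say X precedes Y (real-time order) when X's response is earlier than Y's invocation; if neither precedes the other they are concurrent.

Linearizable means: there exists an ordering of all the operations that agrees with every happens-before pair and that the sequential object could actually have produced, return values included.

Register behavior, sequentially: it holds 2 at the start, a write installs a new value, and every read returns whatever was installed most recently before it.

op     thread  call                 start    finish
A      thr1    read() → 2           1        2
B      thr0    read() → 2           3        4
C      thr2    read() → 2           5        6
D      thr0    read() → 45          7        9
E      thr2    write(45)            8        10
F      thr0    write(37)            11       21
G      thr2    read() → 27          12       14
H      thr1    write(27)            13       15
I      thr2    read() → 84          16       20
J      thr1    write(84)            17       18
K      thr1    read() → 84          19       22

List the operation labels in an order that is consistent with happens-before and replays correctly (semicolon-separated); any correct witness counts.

after step 1 (A read() → 2): value 2
after step 2 (B read() → 2): value 2
after step 3 (C read() → 2): value 2
after step 4 (E write(45)): value 45
after step 5 (D read() → 45): value 45
after step 6 (F write(37)): value 37
after step 7 (H write(27)): value 27
after step 8 (G read() → 27): value 27
after step 9 (J write(84)): value 84
after step 10 (I read() → 84): value 84
after step 11 (K read() → 84): value 84

A; B; C; E; D; F; H; G; J; I; K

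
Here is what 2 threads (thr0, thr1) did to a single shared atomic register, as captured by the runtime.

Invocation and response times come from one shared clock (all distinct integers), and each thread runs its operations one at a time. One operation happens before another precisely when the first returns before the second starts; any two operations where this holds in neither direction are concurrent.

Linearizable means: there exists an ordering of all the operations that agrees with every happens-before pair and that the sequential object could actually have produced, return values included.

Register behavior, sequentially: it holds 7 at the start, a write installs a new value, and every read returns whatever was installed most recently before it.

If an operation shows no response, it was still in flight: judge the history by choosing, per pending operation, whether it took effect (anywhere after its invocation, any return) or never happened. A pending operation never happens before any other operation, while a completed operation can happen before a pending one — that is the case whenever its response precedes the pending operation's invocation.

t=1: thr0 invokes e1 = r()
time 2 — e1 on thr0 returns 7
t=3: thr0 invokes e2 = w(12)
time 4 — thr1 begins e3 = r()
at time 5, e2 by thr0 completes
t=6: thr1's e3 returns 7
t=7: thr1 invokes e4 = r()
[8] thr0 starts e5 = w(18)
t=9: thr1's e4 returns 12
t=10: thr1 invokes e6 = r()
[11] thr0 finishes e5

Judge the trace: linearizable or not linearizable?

linearizable

witness order: e1, e3, e2, e4, e5
step 1: e1 r() → 7 — value 7
step 2: e3 r() → 7 — value 7
step 3: e2 w(12) — value 12
step 4: e4 r() → 12 — value 12
step 5: e5 w(18) — value 18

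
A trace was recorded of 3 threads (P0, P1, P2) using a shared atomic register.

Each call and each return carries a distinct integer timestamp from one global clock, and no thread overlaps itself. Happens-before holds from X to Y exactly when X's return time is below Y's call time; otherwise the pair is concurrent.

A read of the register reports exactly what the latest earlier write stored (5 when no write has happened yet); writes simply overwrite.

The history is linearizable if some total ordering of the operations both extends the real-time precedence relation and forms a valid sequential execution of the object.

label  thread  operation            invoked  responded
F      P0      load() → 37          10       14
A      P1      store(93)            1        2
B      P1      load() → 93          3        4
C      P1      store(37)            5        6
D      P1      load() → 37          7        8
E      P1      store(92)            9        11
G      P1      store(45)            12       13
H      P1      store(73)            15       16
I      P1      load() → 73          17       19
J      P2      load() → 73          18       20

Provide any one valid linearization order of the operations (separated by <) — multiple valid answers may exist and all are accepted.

A < B < C < D < F < E < G < H < I < J

after step 1 (A store(93)): value 93
after step 2 (B load() → 93): value 93
after step 3 (C store(37)): value 37
after step 4 (D load() → 37): value 37
after step 5 (F load() → 37): value 37
after step 6 (E store(92)): value 92
after step 7 (G store(45)): value 45
after step 8 (H store(73)): value 73
after step 9 (I load() → 73): value 73
after step 10 (J load() → 73): value 73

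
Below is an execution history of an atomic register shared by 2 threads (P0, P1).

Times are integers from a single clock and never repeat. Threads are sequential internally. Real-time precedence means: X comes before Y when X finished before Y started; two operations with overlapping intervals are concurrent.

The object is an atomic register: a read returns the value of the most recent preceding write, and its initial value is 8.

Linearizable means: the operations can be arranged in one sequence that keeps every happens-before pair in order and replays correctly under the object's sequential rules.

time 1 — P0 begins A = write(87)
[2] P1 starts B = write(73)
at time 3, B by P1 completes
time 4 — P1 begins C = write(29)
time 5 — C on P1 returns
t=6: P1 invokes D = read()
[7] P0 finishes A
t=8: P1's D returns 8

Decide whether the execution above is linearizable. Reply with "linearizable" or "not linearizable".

not linearizable

already the first 8 events (up to D's response at time 8) admit no linearization; the first 7 still do
checked exhaustively: 4 real-time-consistent orders of 4 completed operations, zero legal atomic register replays
take A, B, C, D: step 4 already fails, because D read() → 8 cannot occur there
take B, A, C, D: step 4 already fails, because D read() → 8 cannot occur there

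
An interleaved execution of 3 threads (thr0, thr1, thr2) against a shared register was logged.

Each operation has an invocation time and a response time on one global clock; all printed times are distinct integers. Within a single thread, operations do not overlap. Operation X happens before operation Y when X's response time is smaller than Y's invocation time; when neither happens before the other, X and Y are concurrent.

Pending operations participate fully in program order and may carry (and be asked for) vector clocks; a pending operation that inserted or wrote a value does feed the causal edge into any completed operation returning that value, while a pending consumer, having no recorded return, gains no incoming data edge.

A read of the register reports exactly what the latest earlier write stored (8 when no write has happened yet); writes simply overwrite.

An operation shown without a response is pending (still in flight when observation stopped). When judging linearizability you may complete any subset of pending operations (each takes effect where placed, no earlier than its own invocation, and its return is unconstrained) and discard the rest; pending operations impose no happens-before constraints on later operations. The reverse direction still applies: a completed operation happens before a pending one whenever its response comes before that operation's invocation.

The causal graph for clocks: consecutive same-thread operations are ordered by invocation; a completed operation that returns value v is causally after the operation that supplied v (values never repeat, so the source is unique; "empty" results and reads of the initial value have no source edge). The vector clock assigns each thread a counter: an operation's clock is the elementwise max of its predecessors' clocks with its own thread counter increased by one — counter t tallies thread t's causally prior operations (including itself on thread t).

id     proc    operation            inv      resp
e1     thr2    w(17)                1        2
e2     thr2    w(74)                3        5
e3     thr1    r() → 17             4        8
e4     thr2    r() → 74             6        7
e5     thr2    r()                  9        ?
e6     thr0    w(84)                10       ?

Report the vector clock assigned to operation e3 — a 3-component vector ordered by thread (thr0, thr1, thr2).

e1, invoked 1, has no incoming edges; only thr2's bump applies → (0, 0, 1)
e6, invoked 10, has no incoming edges; only thr0's bump applies → (1, 0, 0)
e2 (invocation 3): componentwise max over VC(e1)=(0, 0, 1), +1 at thr2, giving (0, 0, 2)
e3 (invocation 4): componentwise max over VC(e1)=(0, 0, 1), +1 at thr1, giving (0, 1, 1)
e4 (invocation 6): componentwise max over VC(e2)=(0, 0, 2), +1 at thr2, giving (0, 0, 3)
e5 (invocation 9): componentwise max over VC(e4)=(0, 0, 3), +1 at thr2, giving (0, 0, 4)
target: VC(e3) = (0, 1, 1)

(0, 1, 1)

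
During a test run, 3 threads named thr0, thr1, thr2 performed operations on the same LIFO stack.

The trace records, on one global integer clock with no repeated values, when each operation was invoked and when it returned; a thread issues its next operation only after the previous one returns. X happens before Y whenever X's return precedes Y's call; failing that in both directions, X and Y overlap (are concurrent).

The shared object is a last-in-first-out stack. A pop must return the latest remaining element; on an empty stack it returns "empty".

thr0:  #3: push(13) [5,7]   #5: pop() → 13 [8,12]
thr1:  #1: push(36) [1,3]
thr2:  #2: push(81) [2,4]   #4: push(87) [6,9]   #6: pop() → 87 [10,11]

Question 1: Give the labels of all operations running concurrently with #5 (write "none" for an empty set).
#4, #6

#5 spans [8,12]; an op avoiding the whole window 8..12 is ordered, any other is concurrent
#1 [1,3]: before
#2 [2,4]: before
#3 [5,7]: before
#4 [6,9]: concurrent
#6 [10,11]: concurrent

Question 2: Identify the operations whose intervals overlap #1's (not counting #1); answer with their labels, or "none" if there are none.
#2

overlap test against #1 [1,3]: concurrent iff the interval meets 1..3
#2 [2,4]: concurrent
#3 [5,7]: after
#4 [6,9]: after
#5 [8,12]: after
#6 [10,11]: after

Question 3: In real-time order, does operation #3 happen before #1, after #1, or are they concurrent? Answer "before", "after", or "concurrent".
after

#3 spans [5,7], #1 spans [1,3]
resp(#1)=3 < inv(#3)=5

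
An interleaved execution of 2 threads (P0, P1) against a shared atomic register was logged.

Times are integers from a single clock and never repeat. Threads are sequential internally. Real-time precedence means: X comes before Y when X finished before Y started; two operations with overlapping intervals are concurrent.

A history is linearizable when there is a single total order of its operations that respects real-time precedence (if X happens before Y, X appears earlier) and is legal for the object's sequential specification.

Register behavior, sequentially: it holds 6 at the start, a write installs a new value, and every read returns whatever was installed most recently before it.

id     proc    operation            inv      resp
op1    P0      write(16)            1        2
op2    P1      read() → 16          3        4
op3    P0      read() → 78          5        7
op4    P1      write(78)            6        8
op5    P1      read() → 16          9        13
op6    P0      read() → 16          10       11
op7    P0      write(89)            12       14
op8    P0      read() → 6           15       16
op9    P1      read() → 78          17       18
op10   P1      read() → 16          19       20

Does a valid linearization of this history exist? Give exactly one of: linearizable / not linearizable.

not linearizable

already the first 11 events (up to op6's response at time 11) admit no linearization; the first 10 still do
2 orders of the 5 completed atomic register ops respect real time; none is legal
every completion of the 1 pending operation (op5) was checked; none linearizes
for example op1, op2, op3, op4, op6 (pending dropped) fails at step 3: op3 read() → 78 is not legal there
for example op1, op2, op4, op3, op6 (pending dropped) fails at step 5: op6 read() → 16 is not legal there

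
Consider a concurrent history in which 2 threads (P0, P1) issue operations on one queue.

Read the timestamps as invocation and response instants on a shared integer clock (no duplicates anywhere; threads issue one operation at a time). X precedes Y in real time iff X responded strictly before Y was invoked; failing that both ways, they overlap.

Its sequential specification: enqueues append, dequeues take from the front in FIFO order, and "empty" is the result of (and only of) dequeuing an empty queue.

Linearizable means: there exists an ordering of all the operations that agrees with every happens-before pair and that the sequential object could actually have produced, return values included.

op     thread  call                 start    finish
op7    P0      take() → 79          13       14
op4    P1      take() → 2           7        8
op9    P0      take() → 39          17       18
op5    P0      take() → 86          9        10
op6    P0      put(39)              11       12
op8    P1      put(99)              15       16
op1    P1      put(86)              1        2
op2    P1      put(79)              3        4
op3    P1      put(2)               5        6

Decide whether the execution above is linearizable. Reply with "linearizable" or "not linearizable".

not linearizable

the violation lands at event 8, op4's response at time 8: events 1..7 linearize, events 1..8 do not
the completed operations (4 total) allow one real-time order; the queue replay rejects it
sample order op1, op2, op3, op4 stalls at step 4 — op4 take() → 2 has no legal effect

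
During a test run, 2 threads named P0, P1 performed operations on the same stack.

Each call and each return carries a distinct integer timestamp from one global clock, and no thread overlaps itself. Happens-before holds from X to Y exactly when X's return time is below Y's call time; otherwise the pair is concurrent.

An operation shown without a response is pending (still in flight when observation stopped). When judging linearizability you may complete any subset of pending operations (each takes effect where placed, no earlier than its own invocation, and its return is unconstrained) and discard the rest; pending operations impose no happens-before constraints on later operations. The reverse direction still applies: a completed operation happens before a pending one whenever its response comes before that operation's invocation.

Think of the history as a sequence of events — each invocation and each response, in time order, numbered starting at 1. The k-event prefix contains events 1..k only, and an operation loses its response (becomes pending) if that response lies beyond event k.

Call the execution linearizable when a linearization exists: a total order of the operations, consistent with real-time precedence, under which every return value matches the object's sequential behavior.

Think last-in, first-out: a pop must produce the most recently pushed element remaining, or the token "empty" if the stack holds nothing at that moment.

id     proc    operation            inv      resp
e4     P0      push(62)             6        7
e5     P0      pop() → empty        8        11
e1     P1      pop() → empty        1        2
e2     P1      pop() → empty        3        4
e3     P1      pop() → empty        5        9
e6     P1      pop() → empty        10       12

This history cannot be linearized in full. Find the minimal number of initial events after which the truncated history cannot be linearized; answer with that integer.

12

events 1..11 are linearizable, e.g. via e1, e2, e3, e4, e6, e5:
1. e1 pop() → empty, leaving stack <>
2. e2 pop() → empty, leaving stack <>
3. e3 pop() → empty, leaving stack <>
4. e4 push(62), leaving stack <62>
5. e6 pop() (pending, included), leaving stack <>
6. e5 pop() → empty, leaving stack <>
include event 12 — e6 responding at 12 — and every candidate order breaks
e.g. e1, e2, e3, e4, e5, e6: illegal at step 5, since e5 pop() → empty cannot apply there
e.g. e1, e2, e3, e4, e6, e5: illegal at step 5, since e6 pop() → empty cannot apply there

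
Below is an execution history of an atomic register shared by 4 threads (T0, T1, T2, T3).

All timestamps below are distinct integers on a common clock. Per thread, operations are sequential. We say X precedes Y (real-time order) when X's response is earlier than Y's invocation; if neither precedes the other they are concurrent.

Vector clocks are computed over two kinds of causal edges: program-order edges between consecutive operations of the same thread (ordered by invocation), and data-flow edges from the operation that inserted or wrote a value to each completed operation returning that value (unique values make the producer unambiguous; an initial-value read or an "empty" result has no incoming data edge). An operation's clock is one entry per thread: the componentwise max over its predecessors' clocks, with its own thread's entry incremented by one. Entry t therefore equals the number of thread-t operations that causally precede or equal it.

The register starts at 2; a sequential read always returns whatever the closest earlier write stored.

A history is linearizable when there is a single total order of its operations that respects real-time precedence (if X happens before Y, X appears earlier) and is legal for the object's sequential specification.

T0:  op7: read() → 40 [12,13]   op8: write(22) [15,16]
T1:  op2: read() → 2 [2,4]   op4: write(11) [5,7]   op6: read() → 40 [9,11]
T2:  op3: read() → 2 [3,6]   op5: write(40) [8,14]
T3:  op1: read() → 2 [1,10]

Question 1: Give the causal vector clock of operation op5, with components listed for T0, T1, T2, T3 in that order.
Answer: (0, 0, 2, 0)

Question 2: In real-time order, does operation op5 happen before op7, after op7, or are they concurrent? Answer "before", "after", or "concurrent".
Answer: concurrent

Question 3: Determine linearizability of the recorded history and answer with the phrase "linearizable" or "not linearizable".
one valid linearization: op1, op2, op3, op4, op5, op6, op7, op8
step 1: op1 read() → 2 — value 2
step 2: op2 read() → 2 — value 2
step 3: op3 read() → 2 — value 2
step 4: op4 write(11) — value 11
step 5: op5 write(40) — value 40
step 6: op6 read() → 40 — value 40
step 7: op7 read() → 40 — value 40
step 8: op8 write(22) — value 22

linearizable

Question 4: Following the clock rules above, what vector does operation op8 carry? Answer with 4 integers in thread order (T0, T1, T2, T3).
Answer: (2, 0, 2, 0)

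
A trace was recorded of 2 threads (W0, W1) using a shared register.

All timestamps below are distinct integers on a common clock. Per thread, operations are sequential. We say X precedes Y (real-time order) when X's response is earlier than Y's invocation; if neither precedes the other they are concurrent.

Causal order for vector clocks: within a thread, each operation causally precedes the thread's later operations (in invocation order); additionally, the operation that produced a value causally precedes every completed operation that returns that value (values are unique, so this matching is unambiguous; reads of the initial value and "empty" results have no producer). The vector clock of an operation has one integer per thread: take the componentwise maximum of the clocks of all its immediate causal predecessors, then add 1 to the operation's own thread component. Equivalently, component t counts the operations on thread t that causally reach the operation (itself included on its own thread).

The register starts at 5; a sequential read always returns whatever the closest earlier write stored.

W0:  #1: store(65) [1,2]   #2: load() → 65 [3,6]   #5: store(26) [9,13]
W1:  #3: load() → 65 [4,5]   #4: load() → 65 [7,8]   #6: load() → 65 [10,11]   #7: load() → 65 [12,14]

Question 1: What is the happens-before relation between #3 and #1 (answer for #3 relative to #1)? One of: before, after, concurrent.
Answer: after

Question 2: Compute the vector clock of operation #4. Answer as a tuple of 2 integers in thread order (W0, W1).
Answer: (1, 2)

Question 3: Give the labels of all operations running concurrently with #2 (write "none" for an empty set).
Answer: #3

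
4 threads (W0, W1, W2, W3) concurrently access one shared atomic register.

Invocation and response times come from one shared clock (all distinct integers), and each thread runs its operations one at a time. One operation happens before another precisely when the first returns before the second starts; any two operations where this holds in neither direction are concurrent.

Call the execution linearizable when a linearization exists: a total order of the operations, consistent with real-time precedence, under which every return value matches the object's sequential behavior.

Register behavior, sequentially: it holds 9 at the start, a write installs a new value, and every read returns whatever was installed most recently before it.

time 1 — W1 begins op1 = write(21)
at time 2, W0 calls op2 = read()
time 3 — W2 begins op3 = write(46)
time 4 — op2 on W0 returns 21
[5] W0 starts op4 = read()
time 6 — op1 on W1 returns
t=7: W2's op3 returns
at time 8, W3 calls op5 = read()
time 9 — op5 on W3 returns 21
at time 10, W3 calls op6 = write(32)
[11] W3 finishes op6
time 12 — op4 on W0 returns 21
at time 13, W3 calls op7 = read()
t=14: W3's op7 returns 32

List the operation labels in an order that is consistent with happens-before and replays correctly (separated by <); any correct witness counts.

step 1: op3 write(46) — value 46
step 2: op1 write(21) — value 21
step 3: op2 read() → 21 — value 21
step 4: op4 read() → 21 — value 21
step 5: op5 read() → 21 — value 21
step 6: op6 write(32) — value 32
step 7: op7 read() → 32 — value 32

op3 < op1 < op2 < op4 < op5 < op6 < op7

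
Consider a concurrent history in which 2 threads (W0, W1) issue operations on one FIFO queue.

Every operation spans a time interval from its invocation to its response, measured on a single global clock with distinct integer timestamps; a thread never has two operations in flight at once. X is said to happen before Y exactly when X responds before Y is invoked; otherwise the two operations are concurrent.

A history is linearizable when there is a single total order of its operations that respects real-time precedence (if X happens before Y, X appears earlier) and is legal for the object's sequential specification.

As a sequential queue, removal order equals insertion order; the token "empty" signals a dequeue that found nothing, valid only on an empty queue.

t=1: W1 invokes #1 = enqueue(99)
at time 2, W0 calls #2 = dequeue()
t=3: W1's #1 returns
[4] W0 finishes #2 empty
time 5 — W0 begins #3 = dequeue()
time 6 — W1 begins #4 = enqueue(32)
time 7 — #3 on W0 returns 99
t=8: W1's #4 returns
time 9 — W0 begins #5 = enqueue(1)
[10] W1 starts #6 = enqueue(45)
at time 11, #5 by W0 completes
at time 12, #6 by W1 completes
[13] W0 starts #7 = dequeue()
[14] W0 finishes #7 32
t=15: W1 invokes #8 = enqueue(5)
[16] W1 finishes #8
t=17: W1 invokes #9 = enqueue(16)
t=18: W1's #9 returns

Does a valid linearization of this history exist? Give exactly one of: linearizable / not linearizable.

witness order: #2, #1, #3, #4, #5, #6, #7, #8, #9
step 1: #2 dequeue() → empty — queue <>
step 2: #1 enqueue(99) — queue <99>
step 3: #3 dequeue() → 99 — queue <>
step 4: #4 enqueue(32) — queue <32>
step 5: #5 enqueue(1) — queue <32,1>
step 6: #6 enqueue(45) — queue <32,1,45>
step 7: #7 dequeue() → 32 — queue <1,45>
step 8: #8 enqueue(5) — queue <1,45,5>
step 9: #9 enqueue(16) — queue <1,45,5,16>

linearizable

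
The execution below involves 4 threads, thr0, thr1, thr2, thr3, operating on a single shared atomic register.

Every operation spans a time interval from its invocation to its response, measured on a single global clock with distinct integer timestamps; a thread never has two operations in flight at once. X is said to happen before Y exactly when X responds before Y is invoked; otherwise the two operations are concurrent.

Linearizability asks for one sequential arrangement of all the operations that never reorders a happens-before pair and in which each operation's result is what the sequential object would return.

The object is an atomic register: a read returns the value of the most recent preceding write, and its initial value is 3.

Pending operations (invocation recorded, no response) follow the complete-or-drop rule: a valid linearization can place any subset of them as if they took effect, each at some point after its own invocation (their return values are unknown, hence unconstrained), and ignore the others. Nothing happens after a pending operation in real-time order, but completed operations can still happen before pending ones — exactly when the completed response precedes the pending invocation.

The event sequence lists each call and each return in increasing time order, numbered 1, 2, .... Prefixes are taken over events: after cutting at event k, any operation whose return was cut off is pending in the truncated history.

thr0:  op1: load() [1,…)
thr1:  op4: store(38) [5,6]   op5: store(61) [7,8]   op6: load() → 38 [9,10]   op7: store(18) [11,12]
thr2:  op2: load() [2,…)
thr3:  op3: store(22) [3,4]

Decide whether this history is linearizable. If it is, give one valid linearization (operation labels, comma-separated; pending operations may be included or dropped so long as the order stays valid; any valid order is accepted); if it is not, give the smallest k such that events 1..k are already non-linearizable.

not linearizable — minimal violating prefix: 10 events

through event 9 a valid linearization exists; event 10 (op6 responding at time 10) ends that
exactly one order of the 4 completed ops respects real time; the atomic register replay fails
including or dropping the 2 pending operations (op1, op2) in any combination fails
e.g. op3, op4, op5, op6 (pending dropped): illegal at step 4, since op6 load() → 38 cannot apply there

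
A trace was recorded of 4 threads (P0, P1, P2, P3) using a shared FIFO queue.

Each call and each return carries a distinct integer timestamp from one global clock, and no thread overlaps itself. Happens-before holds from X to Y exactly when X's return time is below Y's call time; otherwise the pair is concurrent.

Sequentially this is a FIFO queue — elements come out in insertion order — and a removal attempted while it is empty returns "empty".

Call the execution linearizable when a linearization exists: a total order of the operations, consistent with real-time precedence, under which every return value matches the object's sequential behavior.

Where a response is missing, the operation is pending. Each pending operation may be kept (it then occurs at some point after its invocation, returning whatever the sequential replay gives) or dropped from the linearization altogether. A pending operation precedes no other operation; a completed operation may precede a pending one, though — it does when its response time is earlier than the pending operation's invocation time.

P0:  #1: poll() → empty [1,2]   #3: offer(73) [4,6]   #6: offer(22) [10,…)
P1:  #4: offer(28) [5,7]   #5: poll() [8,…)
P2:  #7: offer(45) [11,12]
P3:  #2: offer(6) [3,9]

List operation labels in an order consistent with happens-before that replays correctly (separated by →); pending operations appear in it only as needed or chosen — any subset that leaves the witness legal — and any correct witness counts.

#1 → #2 → #3 → #4 → #5 → #6 → #7

after step 1 (#1 poll() → empty): queue <>
after step 2 (#2 offer(6)): queue <6>
after step 3 (#3 offer(73)): queue <6,73>
after step 4 (#4 offer(28)): queue <6,73,28>
after step 5 (#5 poll() (pending, included)): queue <73,28>
after step 6 (#6 offer(22) (pending, included)): queue <73,28,22>
after step 7 (#7 offer(45)): queue <73,28,22,45>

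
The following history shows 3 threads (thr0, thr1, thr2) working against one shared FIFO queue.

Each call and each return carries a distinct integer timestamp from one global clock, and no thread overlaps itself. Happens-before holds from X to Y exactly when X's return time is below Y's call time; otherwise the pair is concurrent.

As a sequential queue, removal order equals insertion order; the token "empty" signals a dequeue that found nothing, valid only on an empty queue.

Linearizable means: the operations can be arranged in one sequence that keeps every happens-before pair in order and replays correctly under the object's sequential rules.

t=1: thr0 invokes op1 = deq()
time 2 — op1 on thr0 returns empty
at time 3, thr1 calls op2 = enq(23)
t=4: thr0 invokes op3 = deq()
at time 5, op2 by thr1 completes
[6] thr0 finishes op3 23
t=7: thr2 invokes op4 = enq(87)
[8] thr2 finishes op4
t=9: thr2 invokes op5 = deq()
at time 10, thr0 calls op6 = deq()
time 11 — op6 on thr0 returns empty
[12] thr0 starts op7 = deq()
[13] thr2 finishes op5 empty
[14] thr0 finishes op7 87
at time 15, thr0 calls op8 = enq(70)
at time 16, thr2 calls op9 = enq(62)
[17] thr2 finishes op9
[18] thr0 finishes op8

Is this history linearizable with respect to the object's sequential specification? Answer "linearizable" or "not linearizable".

not linearizable

through event 12 a valid linearization exists; event 13 (op5 responding at time 13) ends that
every one of the 4 real-time-consistent orders over 6 completed FIFO queue ops fails the sequential spec
no escape via the 1 pending operation (op7): every completion choice fails
one such order, op1, op2, op3, op4, op5, op6 (pending dropped), breaks at step 5 where op5 deq() → empty is illegal
one such order, op1, op2, op3, op4, op6, op5 (pending dropped), breaks at step 5 where op6 deq() → empty is illegal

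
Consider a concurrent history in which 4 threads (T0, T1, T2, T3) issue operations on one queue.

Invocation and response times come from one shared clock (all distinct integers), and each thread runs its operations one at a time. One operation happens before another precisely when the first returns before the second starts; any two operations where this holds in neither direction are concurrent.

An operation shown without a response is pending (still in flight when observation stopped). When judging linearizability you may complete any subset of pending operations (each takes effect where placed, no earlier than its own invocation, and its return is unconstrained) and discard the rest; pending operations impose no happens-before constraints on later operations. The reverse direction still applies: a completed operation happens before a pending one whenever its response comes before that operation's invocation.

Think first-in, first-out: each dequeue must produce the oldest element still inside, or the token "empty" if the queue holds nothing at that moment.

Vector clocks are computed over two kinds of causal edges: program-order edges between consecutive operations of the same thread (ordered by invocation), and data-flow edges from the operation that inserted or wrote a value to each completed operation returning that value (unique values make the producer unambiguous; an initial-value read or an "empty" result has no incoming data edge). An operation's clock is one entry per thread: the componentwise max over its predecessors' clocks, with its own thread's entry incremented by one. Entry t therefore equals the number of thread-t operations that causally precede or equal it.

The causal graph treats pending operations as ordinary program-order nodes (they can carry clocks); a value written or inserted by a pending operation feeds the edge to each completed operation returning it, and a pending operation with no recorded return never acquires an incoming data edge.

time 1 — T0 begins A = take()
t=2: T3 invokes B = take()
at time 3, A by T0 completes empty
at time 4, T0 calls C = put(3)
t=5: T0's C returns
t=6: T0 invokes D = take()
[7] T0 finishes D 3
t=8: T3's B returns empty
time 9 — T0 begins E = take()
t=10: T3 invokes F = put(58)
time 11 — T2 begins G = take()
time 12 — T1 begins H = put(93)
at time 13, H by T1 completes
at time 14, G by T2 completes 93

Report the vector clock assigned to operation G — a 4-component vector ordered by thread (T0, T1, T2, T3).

(0, 1, 1, 0)

no predecessors for B (invoked 2): T3 increments from zero → (0, 0, 0, 1)
no predecessors for H (invoked 12): T1 increments from zero → (0, 1, 0, 0)
no predecessors for A (invoked 1): T0 increments from zero → (1, 0, 0, 0)
from VC(B)=(0, 0, 0, 1), F (invoked 10) maxes components and bumps T3 → (0, 0, 0, 2)
from VC(H)=(0, 1, 0, 0), G (invoked 11) maxes components and bumps T2 → (0, 1, 1, 0)
from VC(A)=(1, 0, 0, 0), C (invoked 4) maxes components and bumps T0 → (2, 0, 0, 0)
from VC(C)=(2, 0, 0, 0), D (invoked 6) maxes components and bumps T0 → (3, 0, 0, 0)
from VC(D)=(3, 0, 0, 0), E (invoked 9) maxes components and bumps T0 → (4, 0, 0, 0)
target: VC(G) = (0, 1, 1, 0)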